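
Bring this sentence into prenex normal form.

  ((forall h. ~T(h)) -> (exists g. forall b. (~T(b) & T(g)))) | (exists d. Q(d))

Eliminate → and ↔ using ¬ and ∨.
  ~(forall h. ~T(h)) | (exists g. forall b. (~T(b) & T(g))) | (exists d. Q(d))
Move each ¬ inward, flipping quantifiers it crosses:
  (exists h. T(h)) | (exists g. forall b. (~T(b) & T(g))) | (exists d. Q(d))
All bound variables are already distinct, so no renaming is needed.
Extract every quantifier outward, since the variables are now distinct and don't occur free across branches:
  exists h. exists g. forall b. exists d. (T(h) | ~T(b) & T(g) | Q(d))

exists h. exists g. forall b. exists d. (T(h) | ~T(b) & T(g) | Q(d))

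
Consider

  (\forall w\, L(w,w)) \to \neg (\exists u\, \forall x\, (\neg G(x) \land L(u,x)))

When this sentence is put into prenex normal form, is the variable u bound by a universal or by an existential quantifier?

First replace A → B with ¬A ∨ B.
  \neg (\forall w\, L(w,w)) \lor \neg (\exists u\, \forall x\, (\neg G(x) \land L(u,x)))
Push ¬ through the quantifiers and connectives to reach negation normal form:
  (\exists w\, \neg L(w,w)) \lor (\forall u\, \exists x\, (G(x) \lor \neg L(u,x)))
All bound variables are already distinct, so no renaming is needed.
Pull the quantifiers to the front (each side's bound variable is not free in the other side):
  \exists w\, \forall u\, \exists x\, (\neg L(w,w) \lor G(x) \lor \neg L(u,x))
The quantifier \exists u sits under an odd number of negations (counting the antecedent side of each →), so it flips to \forall u.

universal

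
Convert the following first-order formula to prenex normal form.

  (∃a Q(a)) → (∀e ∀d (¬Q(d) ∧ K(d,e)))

∀a ∀e ∀d (¬Q(a) ∨ ¬Q(d) ∧ K(d,e))

Eliminate → and ↔ using ¬ and ∨.
  ¬(∃a Q(a)) ∨ (∀e ∀d (¬Q(d) ∧ K(d,e)))
Move each ¬ inward, flipping quantifiers it crosses:
  (∀a ¬Q(a)) ∨ (∀e ∀d (¬Q(d) ∧ K(d,e)))
Pull the quantifiers to the front (each side's bound variable is not free in the other side):
  ∀a ∀e ∀d (¬Q(a) ∨ ¬Q(d) ∧ K(d,e))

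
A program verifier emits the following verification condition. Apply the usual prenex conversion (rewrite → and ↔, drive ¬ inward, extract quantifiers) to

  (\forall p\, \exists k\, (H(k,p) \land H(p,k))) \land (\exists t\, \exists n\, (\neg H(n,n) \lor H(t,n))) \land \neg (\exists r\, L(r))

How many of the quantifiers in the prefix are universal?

2

Drive negations inward (¬∀x A ≡ ∃x ¬A, ¬∃x A ≡ ∀x ¬A, De Morgan for ∧/∨):
  (\forall p\, \exists k\, (H(k,p) \land H(p,k))) \land (\exists t\, \exists n\, (\neg H(n,n) \lor H(t,n))) \land (\forall r\, \neg L(r))
All bound variables are already distinct, so no renaming is needed.
Extract every quantifier outward, since the variables are now distinct and don't occur free across branches:
  \forall p\, \exists k\, \exists t\, \exists n\, \forall r\, (H(k,p) \land H(p,k) \land (\neg H(n,n) \lor H(t,n)) \land \neg L(r))
The prefix is \forall p \exists k \exists t \exists n \forall r: 2 universal, 3 existential.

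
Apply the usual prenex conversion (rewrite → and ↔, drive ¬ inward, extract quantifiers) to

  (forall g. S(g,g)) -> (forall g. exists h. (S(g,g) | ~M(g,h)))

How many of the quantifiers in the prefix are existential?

2

Eliminate → and ↔ using ¬ and ∨.
  ~(forall g. S(g,g)) | (forall g. exists h. (S(g,g) | ~M(g,h)))
Push ¬ through the quantifiers and connectives to reach negation normal form:
  (exists g. ~S(g,g)) | (forall g. exists h. (S(g,g) | ~M(g,h)))
Give each quantifier a distinct variable: g↦q.
  (exists g. ~S(g,g)) | (forall q. exists h. (S(q,q) | ~M(q,h)))
Extract every quantifier outward, since the variables are now distinct and don't occur free across branches:
  exists g. forall q. exists h. (~S(g,g) | S(q,q) | ~M(q,h))
The prefix is exists g forall q exists h: 1 universal, 2 existential.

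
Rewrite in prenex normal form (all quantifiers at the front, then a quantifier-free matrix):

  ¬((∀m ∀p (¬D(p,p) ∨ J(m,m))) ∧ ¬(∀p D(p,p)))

∃m ∃p ∀y1 (D(p,p) ∧ ¬J(m,m) ∨ D(y1,y1))

Move each ¬ inward, flipping quantifiers it crosses:
  (∃m ∃p (D(p,p) ∧ ¬J(m,m))) ∨ (∀p D(p,p))
Give each quantifier a distinct variable: p↦y1.
  (∃m ∃p (D(p,p) ∧ ¬J(m,m))) ∨ (∀y1 D(y1,y1))
Extract every quantifier outward, since the variables are now distinct and don't occur free across branches:
  ∃m ∃p ∀y1 (D(p,p) ∧ ¬J(m,m) ∨ D(y1,y1))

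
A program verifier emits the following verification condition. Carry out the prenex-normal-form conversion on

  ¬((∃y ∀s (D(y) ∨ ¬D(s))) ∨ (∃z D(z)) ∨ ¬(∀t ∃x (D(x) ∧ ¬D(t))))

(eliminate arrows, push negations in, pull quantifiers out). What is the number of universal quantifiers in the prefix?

3

Drive negations inward (¬∀x A ≡ ∃x ¬A, ¬∃x A ≡ ∀x ¬A, De Morgan for ∧/∨):
  (∀y ∃s (¬D(y) ∧ D(s))) ∧ (∀z ¬D(z)) ∧ (∀t ∃x (D(x) ∧ ¬D(t)))
Extract every quantifier outward, since the variables are now distinct and don't occur free across branches:
  ∀y ∃s ∀z ∀t ∃x (¬D(y) ∧ D(s) ∧ ¬D(z) ∧ D(x) ∧ ¬D(t))
The prefix is ∀y ∃s ∀z ∀t ∃x: 3 universal, 2 existential.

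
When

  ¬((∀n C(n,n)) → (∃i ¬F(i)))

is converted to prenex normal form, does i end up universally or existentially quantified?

universal

First replace A → B with ¬A ∨ B.
  ¬(¬(∀n C(n,n)) ∨ (∃i ¬F(i)))
Push ¬ through the quantifiers and connectives to reach negation normal form:
  (∀n C(n,n)) ∧ (∀i F(i))
All bound variables are already distinct, so no renaming is needed.
Pull the quantifiers to the front (each side's bound variable is not free in the other side):
  ∀n ∀i (C(n,n) ∧ F(i))
The quantifier ∃i sits under an odd number of negations (counting the antecedent side of each →), so it flips to ∀i.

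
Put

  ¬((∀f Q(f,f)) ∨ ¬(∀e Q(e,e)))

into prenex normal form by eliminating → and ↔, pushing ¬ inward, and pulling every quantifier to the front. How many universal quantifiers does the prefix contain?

1

Move each ¬ inward, flipping quantifiers it crosses:
  (∃f ¬Q(f,f)) ∧ (∀e Q(e,e))
Extract every quantifier outward, since the variables are now distinct and don't occur free across branches:
  ∃f ∀e (¬Q(f,f) ∧ Q(e,e))
The prefix is ∃f ∀e: 1 universal, 1 existential.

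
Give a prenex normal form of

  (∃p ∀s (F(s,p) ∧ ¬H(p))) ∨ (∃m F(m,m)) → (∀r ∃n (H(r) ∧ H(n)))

∀p ∃s ∀m ∀r ∃n ((¬F(s,p) ∨ H(p)) ∧ ¬F(m,m) ∨ H(r) ∧ H(n))

First replace A → B with ¬A ∨ B.
  ¬((∃p ∀s (F(s,p) ∧ ¬H(p))) ∨ (∃m F(m,m))) ∨ (∀r ∃n (H(r) ∧ H(n)))
Move each ¬ inward, flipping quantifiers it crosses:
  (∀p ∃s (¬F(s,p) ∨ H(p))) ∧ (∀m ¬F(m,m)) ∨ (∀r ∃n (H(r) ∧ H(n)))
All bound variables are already distinct, so no renaming is needed.
Pull the quantifiers to the front (each side's bound variable is not free in the other side):
  ∀p ∃s ∀m ∀r ∃n ((¬F(s,p) ∨ H(p)) ∧ ¬F(m,m) ∨ H(r) ∧ H(n))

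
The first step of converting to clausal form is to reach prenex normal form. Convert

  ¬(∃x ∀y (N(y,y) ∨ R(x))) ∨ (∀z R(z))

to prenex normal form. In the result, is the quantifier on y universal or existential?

Drive negations inward (¬∀x A ≡ ∃x ¬A, ¬∃x A ≡ ∀x ¬A, De Morgan for ∧/∨):
  (∀x ∃y (¬N(y,y) ∧ ¬R(x))) ∨ (∀z R(z))
Extract every quantifier outward, since the variables are now distinct and don't occur free across branches:
  ∀x ∃y ∀z (¬N(y,y) ∧ ¬R(x) ∨ R(z))
The quantifier ∀y sits under an odd number of negations, so it flips to ∃y.

existential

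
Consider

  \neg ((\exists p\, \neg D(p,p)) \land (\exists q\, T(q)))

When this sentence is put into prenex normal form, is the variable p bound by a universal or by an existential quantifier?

Drive negations inward (¬∀x A ≡ ∃x ¬A, ¬∃x A ≡ ∀x ¬A, De Morgan for ∧/∨):
  (\forall p\, D(p,p)) \lor (\forall q\, \neg T(q))
All bound variables are already distinct, so no renaming is needed.
Pull the quantifiers to the front (each side's bound variable is not free in the other side):
  \forall p\, \forall q\, (D(p,p) \lor \neg T(q))
The quantifier \exists p sits under an odd number of negations, so it flips to \forall p.

universal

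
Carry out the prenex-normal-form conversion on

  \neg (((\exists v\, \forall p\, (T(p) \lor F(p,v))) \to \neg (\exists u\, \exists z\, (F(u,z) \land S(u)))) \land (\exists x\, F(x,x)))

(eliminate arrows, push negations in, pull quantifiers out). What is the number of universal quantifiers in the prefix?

Rewrite implications/biconditionals: A → B as ¬A ∨ B.
  \neg ((\neg (\exists v\, \forall p\, (T(p) \lor F(p,v))) \lor \neg (\exists u\, \exists z\, (F(u,z) \land S(u)))) \land (\exists x\, F(x,x)))
Drive negations inward (¬∀x A ≡ ∃x ¬A, ¬∃x A ≡ ∀x ¬A, De Morgan for ∧/∨):
  (\exists v\, \forall p\, (T(p) \lor F(p,v))) \land (\exists u\, \exists z\, (F(u,z) \land S(u))) \lor (\forall x\, \neg F(x,x))
All bound variables are already distinct, so no renaming is needed.
Extract every quantifier outward, since the variables are now distinct and don't occur free across branches:
  \exists v\, \forall p\, \exists u\, \exists z\, \forall x\, ((T(p) \lor F(p,v)) \land F(u,z) \land S(u) \lor \neg F(x,x))
The prefix is \exists v \forall p \exists u \exists z \forall x: 2 universal, 3 existential.

2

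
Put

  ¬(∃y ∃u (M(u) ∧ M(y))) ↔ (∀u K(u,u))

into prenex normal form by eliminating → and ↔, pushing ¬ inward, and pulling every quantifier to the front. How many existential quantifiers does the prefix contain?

3

Rewrite implications/biconditionals: A → B as ¬A ∨ B; A ↔ B as (¬A ∨ B) ∧ (¬B ∨ A).
  (¬¬(∃y ∃u (M(u) ∧ M(y))) ∨ (∀u K(u,u))) ∧ (¬(∀u K(u,u)) ∨ ¬(∃y ∃u (M(u) ∧ M(y))))
Drive negations inward (¬∀x A ≡ ∃x ¬A, ¬∃x A ≡ ∀x ¬A, De Morgan for ∧/∨):
  ((∃y ∃u (M(u) ∧ M(y))) ∨ (∀u K(u,u))) ∧ ((∃u ¬K(u,u)) ∨ (∀y ∀u (¬M(u) ∨ ¬M(y))))
Standardize variables apart so no two quantifiers bind the same name: u↦b, u↦v, y↦s, u↦w1.
  ((∃y ∃u (M(u) ∧ M(y))) ∨ (∀b K(b,b))) ∧ ((∃v ¬K(v,v)) ∨ (∀s ∀w1 (¬M(w1) ∨ ¬M(s))))
Finally move all quantifiers to the prefix:
  ∃y ∃u ∀b ∃v ∀s ∀w1 ((M(u) ∧ M(y) ∨ K(b,b)) ∧ (¬K(v,v) ∨ ¬M(w1) ∨ ¬M(s)))
The prefix is ∃y ∃u ∀b ∃v ∀s ∀w1: 3 universal, 3 existential.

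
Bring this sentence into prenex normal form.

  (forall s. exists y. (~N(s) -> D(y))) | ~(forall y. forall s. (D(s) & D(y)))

forall s. exists y. exists z. exists u. (N(s) | D(y) | ~D(u) | ~D(z))

First replace A → B with ¬A ∨ B.
  (forall s. exists y. (~~N(s) | D(y))) | ~(forall y. forall s. (D(s) & D(y)))
Drive negations inward (¬∀x A ≡ ∃x ¬A, ¬∃x A ≡ ∀x ¬A, De Morgan for ∧/∨):
  (forall s. exists y. (N(s) | D(y))) | (exists y. exists s. (~D(s) | ~D(y)))
Standardize variables apart so no two quantifiers bind the same name: y↦z, s↦u.
  (forall s. exists y. (N(s) | D(y))) | (exists z. exists u. (~D(u) | ~D(z)))
Extract every quantifier outward, since the variables are now distinct and don't occur free across branches:
  forall s. exists y. exists z. exists u. (N(s) | D(y) | ~D(u) | ~D(z))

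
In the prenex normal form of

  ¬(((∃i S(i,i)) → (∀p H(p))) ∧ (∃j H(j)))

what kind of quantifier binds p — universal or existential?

existential

First replace A → B with ¬A ∨ B.
  ¬((¬(∃i S(i,i)) ∨ (∀p H(p))) ∧ (∃j H(j)))
Move each ¬ inward, flipping quantifiers it crosses:
  (∃i S(i,i)) ∧ (∃p ¬H(p)) ∨ (∀j ¬H(j))
All bound variables are already distinct, so no renaming is needed.
Extract every quantifier outward, since the variables are now distinct and don't occur free across branches:
  ∃i ∃p ∀j (S(i,i) ∧ ¬H(p) ∨ ¬H(j))
The quantifier ∀p sits under an odd number of negations (counting the antecedent side of each →), so it flips to ∃p.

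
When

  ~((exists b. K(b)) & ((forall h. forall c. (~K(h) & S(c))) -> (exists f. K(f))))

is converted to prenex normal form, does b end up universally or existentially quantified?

universal

Eliminate → and ↔ using ¬ and ∨.
  ~((exists b. K(b)) & (~(forall h. forall c. (~K(h) & S(c))) | (exists f. K(f))))
Push ¬ through the quantifiers and connectives to reach negation normal form:
  (forall b. ~K(b)) | (forall h. forall c. (~K(h) & S(c))) & (forall f. ~K(f))
All bound variables are already distinct, so no renaming is needed.
Extract every quantifier outward, since the variables are now distinct and don't occur free across branches:
  forall b. forall h. forall c. forall f. (~K(b) | ~K(h) & S(c) & ~K(f))
The quantifier exists b sits under an odd number of negations (counting the antecedent side of each →), so it flips to forall b.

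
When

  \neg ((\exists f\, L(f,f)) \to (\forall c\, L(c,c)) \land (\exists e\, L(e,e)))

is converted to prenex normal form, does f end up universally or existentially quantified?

First replace A → B with ¬A ∨ B.
  \neg (\neg (\exists f\, L(f,f)) \lor (\forall c\, L(c,c)) \land (\exists e\, L(e,e)))
Push ¬ through the quantifiers and connectives to reach negation normal form:
  (\exists f\, L(f,f)) \land ((\exists c\, \neg L(c,c)) \lor (\forall e\, \neg L(e,e)))
All bound variables are already distinct, so no renaming is needed.
Finally move all quantifiers to the prefix:
  \exists f\, \exists c\, \forall e\, (L(f,f) \land (\neg L(c,c) \lor \neg L(e,e)))
The quantifier \exists f sits under an even number of negations (counting the antecedent side of each →), so it remains existential.

existential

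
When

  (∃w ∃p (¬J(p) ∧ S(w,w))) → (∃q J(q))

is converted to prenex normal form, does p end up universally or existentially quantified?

Eliminate → and ↔ using ¬ and ∨.
  ¬(∃w ∃p (¬J(p) ∧ S(w,w))) ∨ (∃q J(q))
Drive negations inward (¬∀x A ≡ ∃x ¬A, ¬∃x A ≡ ∀x ¬A, De Morgan for ∧/∨):
  (∀w ∀p (J(p) ∨ ¬S(w,w))) ∨ (∃q J(q))
Finally move all quantifiers to the prefix:
  ∀w ∀p ∃q (J(p) ∨ ¬S(w,w) ∨ J(q))
The quantifier ∃p sits under an odd number of negations (counting the antecedent side of each →), so it flips to ∀p.

universal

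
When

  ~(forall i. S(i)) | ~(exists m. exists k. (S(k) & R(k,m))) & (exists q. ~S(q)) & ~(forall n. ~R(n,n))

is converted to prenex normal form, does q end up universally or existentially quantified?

Push ¬ through the quantifiers and connectives to reach negation normal form:
  (exists i. ~S(i)) | (forall m. forall k. (~S(k) | ~R(k,m))) & (exists q. ~S(q)) & (exists n. R(n,n))
All bound variables are already distinct, so no renaming is needed.
Pull the quantifiers to the front (each side's bound variable is not free in the other side):
  exists i. forall m. forall k. exists q. exists n. (~S(i) | (~S(k) | ~R(k,m)) & ~S(q) & R(n,n))
The quantifier exists q sits under an even number of negations, so it remains existential.

existential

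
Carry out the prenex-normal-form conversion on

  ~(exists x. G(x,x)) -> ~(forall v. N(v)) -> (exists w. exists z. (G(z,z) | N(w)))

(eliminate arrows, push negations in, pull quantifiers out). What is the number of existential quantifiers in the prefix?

Eliminate → and ↔ using ¬ and ∨.
  ~~(exists x. G(x,x)) | ~~(forall v. N(v)) | (exists w. exists z. (G(z,z) | N(w)))
Move each ¬ inward, flipping quantifiers it crosses:
  (exists x. G(x,x)) | (forall v. N(v)) | (exists w. exists z. (G(z,z) | N(w)))
All bound variables are already distinct, so no renaming is needed.
Pull the quantifiers to the front (each side's bound variable is not free in the other side):
  exists x. forall v. exists w. exists z. (G(x,x) | N(v) | G(z,z) | N(w))
The prefix is exists x forall v exists w exists z: 1 universal, 3 existential.

3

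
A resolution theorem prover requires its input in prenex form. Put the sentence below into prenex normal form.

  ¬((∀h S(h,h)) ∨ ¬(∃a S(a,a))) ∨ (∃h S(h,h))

∃h ∃a ∃r (¬S(h,h) ∧ S(a,a) ∨ S(r,r))

Drive negations inward (¬∀x A ≡ ∃x ¬A, ¬∃x A ≡ ∀x ¬A, De Morgan for ∧/∨):
  (∃h ¬S(h,h)) ∧ (∃a S(a,a)) ∨ (∃h S(h,h))
Rename bound variables to avoid capture: h↦r.
  (∃h ¬S(h,h)) ∧ (∃a S(a,a)) ∨ (∃r S(r,r))
Finally move all quantifiers to the prefix:
  ∃h ∃a ∃r (¬S(h,h) ∧ S(a,a) ∨ S(r,r))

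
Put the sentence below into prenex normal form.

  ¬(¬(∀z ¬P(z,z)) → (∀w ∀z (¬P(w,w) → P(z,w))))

∃z ∃w ∃y (P(z,z) ∧ ¬P(w,w) ∧ ¬P(y,w))

Rewrite implications/biconditionals: A → B as ¬A ∨ B.
  ¬(¬¬(∀z ¬P(z,z)) ∨ (∀w ∀z (¬¬P(w,w) ∨ P(z,w))))
Move each ¬ inward, flipping quantifiers it crosses:
  (∃z P(z,z)) ∧ (∃w ∃z (¬P(w,w) ∧ ¬P(z,w)))
Give each quantifier a distinct variable: z↦y.
  (∃z P(z,z)) ∧ (∃w ∃y (¬P(w,w) ∧ ¬P(y,w)))
Extract every quantifier outward, since the variables are now distinct and don't occur free across branches:
  ∃z ∃w ∃y (P(z,z) ∧ ¬P(w,w) ∧ ¬P(y,w))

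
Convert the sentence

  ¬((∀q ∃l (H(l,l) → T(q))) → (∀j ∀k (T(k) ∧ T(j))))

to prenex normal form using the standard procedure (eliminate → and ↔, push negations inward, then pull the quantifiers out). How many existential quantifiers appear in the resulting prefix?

3

First replace A → B with ¬A ∨ B.
  ¬(¬(∀q ∃l (¬H(l,l) ∨ T(q))) ∨ (∀j ∀k (T(k) ∧ T(j))))
Push ¬ through the quantifiers and connectives to reach negation normal form:
  (∀q ∃l (¬H(l,l) ∨ T(q))) ∧ (∃j ∃k (¬T(k) ∨ ¬T(j)))
All bound variables are already distinct, so no renaming is needed.
Finally move all quantifiers to the prefix:
  ∀q ∃l ∃j ∃k ((¬H(l,l) ∨ T(q)) ∧ (¬T(k) ∨ ¬T(j)))
The prefix is ∀q ∃l ∃j ∃k: 1 universal, 3 existential.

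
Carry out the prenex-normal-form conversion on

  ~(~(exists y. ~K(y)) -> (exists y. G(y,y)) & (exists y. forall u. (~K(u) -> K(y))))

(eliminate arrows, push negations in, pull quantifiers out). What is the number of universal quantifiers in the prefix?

First replace A → B with ¬A ∨ B.
  ~(~~(exists y. ~K(y)) | (exists y. G(y,y)) & (exists y. forall u. (~~K(u) | K(y))))
Push ¬ through the quantifiers and connectives to reach negation normal form:
  (forall y. K(y)) & ((forall y. ~G(y,y)) | (forall y. exists u. (~K(u) & ~K(y))))
Give each quantifier a distinct variable: y↦t, y↦x1.
  (forall y. K(y)) & ((forall t. ~G(t,t)) | (forall x1. exists u. (~K(u) & ~K(x1))))
Finally move all quantifiers to the prefix:
  forall y. forall t. forall x1. exists u. (K(y) & (~G(t,t) | ~K(u) & ~K(x1)))
The prefix is forall y forall t forall x1 exists u: 3 universal, 1 existential.

3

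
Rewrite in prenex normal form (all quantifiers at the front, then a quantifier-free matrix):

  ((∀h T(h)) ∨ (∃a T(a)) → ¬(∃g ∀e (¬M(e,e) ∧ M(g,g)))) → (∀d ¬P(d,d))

∀h ∃a ∃g ∀e ∀d ((T(h) ∨ T(a)) ∧ ¬M(e,e) ∧ M(g,g) ∨ ¬P(d,d))

Eliminate → and ↔ using ¬ and ∨.
  ¬(¬((∀h T(h)) ∨ (∃a T(a))) ∨ ¬(∃g ∀e (¬M(e,e) ∧ M(g,g)))) ∨ (∀d ¬P(d,d))
Drive negations inward (¬∀x A ≡ ∃x ¬A, ¬∃x A ≡ ∀x ¬A, De Morgan for ∧/∨):
  ((∀h T(h)) ∨ (∃a T(a))) ∧ (∃g ∀e (¬M(e,e) ∧ M(g,g))) ∨ (∀d ¬P(d,d))
All bound variables are already distinct, so no renaming is needed.
Finally move all quantifiers to the prefix:
  ∀h ∃a ∃g ∀e ∀d ((T(h) ∨ T(a)) ∧ ¬M(e,e) ∧ M(g,g) ∨ ¬P(d,d))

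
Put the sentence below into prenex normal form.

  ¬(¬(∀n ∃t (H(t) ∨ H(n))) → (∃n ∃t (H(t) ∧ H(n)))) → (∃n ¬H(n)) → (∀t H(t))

Rewrite implications/biconditionals: A → B as ¬A ∨ B.
  ¬¬(¬¬(∀n ∃t (H(t) ∨ H(n))) ∨ (∃n ∃t (H(t) ∧ H(n)))) ∨ ¬(∃n ¬H(n)) ∨ (∀t H(t))
Drive negations inward (¬∀x A ≡ ∃x ¬A, ¬∃x A ≡ ∀x ¬A, De Morgan for ∧/∨):
  (∀n ∃t (H(t) ∨ H(n))) ∨ (∃n ∃t (H(t) ∧ H(n))) ∨ (∀n H(n)) ∨ (∀t H(t))
Rename bound variables to avoid capture: n↦c, t↦s, n↦v, t↦u1.
  (∀n ∃t (H(t) ∨ H(n))) ∨ (∃c ∃s (H(s) ∧ H(c))) ∨ (∀v H(v)) ∨ (∀u1 H(u1))
Finally move all quantifiers to the prefix:
  ∀n ∃t ∃c ∃s ∀v ∀u1 (H(t) ∨ H(n) ∨ H(s) ∧ H(c) ∨ H(v) ∨ H(u1))

∀n ∃t ∃c ∃s ∀v ∀u1 (H(t) ∨ H(n) ∨ H(s) ∧ H(c) ∨ H(v) ∨ H(u1))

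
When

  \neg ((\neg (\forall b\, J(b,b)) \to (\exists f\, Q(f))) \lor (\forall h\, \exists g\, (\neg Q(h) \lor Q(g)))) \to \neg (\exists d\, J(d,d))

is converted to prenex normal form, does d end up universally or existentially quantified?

Rewrite implications/biconditionals: A → B as ¬A ∨ B.
  \neg \neg (\neg \neg (\forall b\, J(b,b)) \lor (\exists f\, Q(f)) \lor (\forall h\, \exists g\, (\neg Q(h) \lor Q(g)))) \lor \neg (\exists d\, J(d,d))
Push ¬ through the quantifiers and connectives to reach negation normal form:
  (\forall b\, J(b,b)) \lor (\exists f\, Q(f)) \lor (\forall h\, \exists g\, (\neg Q(h) \lor Q(g))) \lor (\forall d\, \neg J(d,d))
Extract every quantifier outward, since the variables are now distinct and don't occur free across branches:
  \forall b\, \exists f\, \forall h\, \exists g\, \forall d\, (J(b,b) \lor Q(f) \lor \neg Q(h) \lor Q(g) \lor \neg J(d,d))
The quantifier \exists d sits under an odd number of negations (counting the antecedent side of each →), so it flips to \forall d.

universal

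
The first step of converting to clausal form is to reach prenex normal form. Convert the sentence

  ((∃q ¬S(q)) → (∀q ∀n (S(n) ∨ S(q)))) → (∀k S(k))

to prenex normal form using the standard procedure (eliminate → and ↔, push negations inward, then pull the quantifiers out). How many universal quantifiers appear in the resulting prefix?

1

First replace A → B with ¬A ∨ B.
  ¬(¬(∃q ¬S(q)) ∨ (∀q ∀n (S(n) ∨ S(q)))) ∨ (∀k S(k))
Push ¬ through the quantifiers and connectives to reach negation normal form:
  (∃q ¬S(q)) ∧ (∃q ∃n (¬S(n) ∧ ¬S(q))) ∨ (∀k S(k))
Rename bound variables to avoid capture: q↦v.
  (∃q ¬S(q)) ∧ (∃v ∃n (¬S(n) ∧ ¬S(v))) ∨ (∀k S(k))
Finally move all quantifiers to the prefix:
  ∃q ∃v ∃n ∀k (¬S(q) ∧ ¬S(n) ∧ ¬S(v) ∨ S(k))
The prefix is ∃q ∃v ∃n ∀k: 1 universal, 3 existential.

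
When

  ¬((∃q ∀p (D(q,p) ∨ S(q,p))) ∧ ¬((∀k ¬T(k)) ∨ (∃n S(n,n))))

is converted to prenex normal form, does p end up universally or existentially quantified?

existential

Drive negations inward (¬∀x A ≡ ∃x ¬A, ¬∃x A ≡ ∀x ¬A, De Morgan for ∧/∨):
  (∀q ∃p (¬D(q,p) ∧ ¬S(q,p))) ∨ (∀k ¬T(k)) ∨ (∃n S(n,n))
Finally move all quantifiers to the prefix:
  ∀q ∃p ∀k ∃n (¬D(q,p) ∧ ¬S(q,p) ∨ ¬T(k) ∨ S(n,n))
The quantifier ∀p sits under an odd number of negations, so it flips to ∃p.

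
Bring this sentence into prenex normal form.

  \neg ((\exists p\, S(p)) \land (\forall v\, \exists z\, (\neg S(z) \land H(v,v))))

\forall p\, \exists v\, \forall z\, (\neg S(p) \lor S(z) \lor \neg H(v,v))

Drive negations inward (¬∀x A ≡ ∃x ¬A, ¬∃x A ≡ ∀x ¬A, De Morgan for ∧/∨):
  (\forall p\, \neg S(p)) \lor (\exists v\, \forall z\, (S(z) \lor \neg H(v,v)))
All bound variables are already distinct, so no renaming is needed.
Finally move all quantifiers to the prefix:
  \forall p\, \exists v\, \forall z\, (\neg S(p) \lor S(z) \lor \neg H(v,v))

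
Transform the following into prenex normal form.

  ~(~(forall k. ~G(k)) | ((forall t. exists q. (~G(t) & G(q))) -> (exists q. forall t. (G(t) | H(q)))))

Rewrite implications/biconditionals: A → B as ¬A ∨ B.
  ~(~(forall k. ~G(k)) | ~(forall t. exists q. (~G(t) & G(q))) | (exists q. forall t. (G(t) | H(q))))
Drive negations inward (¬∀x A ≡ ∃x ¬A, ¬∃x A ≡ ∀x ¬A, De Morgan for ∧/∨):
  (forall k. ~G(k)) & (forall t. exists q. (~G(t) & G(q))) & (forall q. exists t. (~G(t) & ~H(q)))
Rename bound variables to avoid capture: q↦y, t↦a.
  (forall k. ~G(k)) & (forall t. exists q. (~G(t) & G(q))) & (forall y. exists a. (~G(a) & ~H(y)))
Finally move all quantifiers to the prefix:
  forall k. forall t. exists q. forall y. exists a. (~G(k) & ~G(t) & G(q) & ~G(a) & ~H(y))

forall k. forall t. exists q. forall y. exists a. (~G(k) & ~G(t) & G(q) & ~G(a) & ~H(y))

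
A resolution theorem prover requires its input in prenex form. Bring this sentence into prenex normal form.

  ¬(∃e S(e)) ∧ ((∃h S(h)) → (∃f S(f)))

∀e ∀h ∃f (¬S(e) ∧ (¬S(h) ∨ S(f)))

First replace A → B with ¬A ∨ B.
  ¬(∃e S(e)) ∧ (¬(∃h S(h)) ∨ (∃f S(f)))
Move each ¬ inward, flipping quantifiers it crosses:
  (∀e ¬S(e)) ∧ ((∀h ¬S(h)) ∨ (∃f S(f)))
Pull the quantifiers to the front (each side's bound variable is not free in the other side):
  ∀e ∀h ∃f (¬S(e) ∧ (¬S(h) ∨ S(f)))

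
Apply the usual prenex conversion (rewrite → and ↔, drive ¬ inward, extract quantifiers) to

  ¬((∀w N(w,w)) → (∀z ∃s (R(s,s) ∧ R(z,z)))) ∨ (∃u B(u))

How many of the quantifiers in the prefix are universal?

2

Eliminate → and ↔ using ¬ and ∨.
  ¬(¬(∀w N(w,w)) ∨ (∀z ∃s (R(s,s) ∧ R(z,z)))) ∨ (∃u B(u))
Move each ¬ inward, flipping quantifiers it crosses:
  (∀w N(w,w)) ∧ (∃z ∀s (¬R(s,s) ∨ ¬R(z,z))) ∨ (∃u B(u))
All bound variables are already distinct, so no renaming is needed.
Extract every quantifier outward, since the variables are now distinct and don't occur free across branches:
  ∀w ∃z ∀s ∃u (N(w,w) ∧ (¬R(s,s) ∨ ¬R(z,z)) ∨ B(u))
The prefix is ∀w ∃z ∀s ∃u: 2 universal, 2 existential.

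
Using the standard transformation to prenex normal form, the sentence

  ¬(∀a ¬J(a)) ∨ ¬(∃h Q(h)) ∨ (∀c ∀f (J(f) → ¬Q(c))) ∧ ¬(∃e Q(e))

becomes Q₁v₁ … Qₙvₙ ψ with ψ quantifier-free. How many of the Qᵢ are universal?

4

Eliminate → and ↔ using ¬ and ∨.
  ¬(∀a ¬J(a)) ∨ ¬(∃h Q(h)) ∨ (∀c ∀f (¬J(f) ∨ ¬Q(c))) ∧ ¬(∃e Q(e))
Drive negations inward (¬∀x A ≡ ∃x ¬A, ¬∃x A ≡ ∀x ¬A, De Morgan for ∧/∨):
  (∃a J(a)) ∨ (∀h ¬Q(h)) ∨ (∀c ∀f (¬J(f) ∨ ¬Q(c))) ∧ (∀e ¬Q(e))
Finally move all quantifiers to the prefix:
  ∃a ∀h ∀c ∀f ∀e (J(a) ∨ ¬Q(h) ∨ (¬J(f) ∨ ¬Q(c)) ∧ ¬Q(e))
The prefix is ∃a ∀h ∀c ∀f ∀e: 4 universal, 1 existential.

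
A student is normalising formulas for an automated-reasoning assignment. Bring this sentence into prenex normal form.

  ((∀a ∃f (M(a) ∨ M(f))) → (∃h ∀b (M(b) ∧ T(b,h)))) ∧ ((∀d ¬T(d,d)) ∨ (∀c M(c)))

∃a ∀f ∃h ∀b ∀d ∀c ((¬M(a) ∧ ¬M(f) ∨ M(b) ∧ T(b,h)) ∧ (¬T(d,d) ∨ M(c)))

Rewrite implications/biconditionals: A → B as ¬A ∨ B.
  (¬(∀a ∃f (M(a) ∨ M(f))) ∨ (∃h ∀b (M(b) ∧ T(b,h)))) ∧ ((∀d ¬T(d,d)) ∨ (∀c M(c)))
Push ¬ through the quantifiers and connectives to reach negation normal form:
  ((∃a ∀f (¬M(a) ∧ ¬M(f))) ∨ (∃h ∀b (M(b) ∧ T(b,h)))) ∧ ((∀d ¬T(d,d)) ∨ (∀c M(c)))
Pull the quantifiers to the front (each side's bound variable is not free in the other side):
  ∃a ∀f ∃h ∀b ∀d ∀c ((¬M(a) ∧ ¬M(f) ∨ M(b) ∧ T(b,h)) ∧ (¬T(d,d) ∨ M(c)))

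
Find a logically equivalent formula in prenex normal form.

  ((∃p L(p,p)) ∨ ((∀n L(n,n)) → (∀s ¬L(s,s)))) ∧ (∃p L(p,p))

∃p ∃n ∀s ∃x1 ((L(p,p) ∨ ¬L(n,n) ∨ ¬L(s,s)) ∧ L(x1,x1))

Eliminate → and ↔ using ¬ and ∨.
  ((∃p L(p,p)) ∨ ¬(∀n L(n,n)) ∨ (∀s ¬L(s,s))) ∧ (∃p L(p,p))
Drive negations inward (¬∀x A ≡ ∃x ¬A, ¬∃x A ≡ ∀x ¬A, De Morgan for ∧/∨):
  ((∃p L(p,p)) ∨ (∃n ¬L(n,n)) ∨ (∀s ¬L(s,s))) ∧ (∃p L(p,p))
Rename bound variables to avoid capture: p↦x1.
  ((∃p L(p,p)) ∨ (∃n ¬L(n,n)) ∨ (∀s ¬L(s,s))) ∧ (∃x1 L(x1,x1))
Extract every quantifier outward, since the variables are now distinct and don't occur free across branches:
  ∃p ∃n ∀s ∃x1 ((L(p,p) ∨ ¬L(n,n) ∨ ¬L(s,s)) ∧ L(x1,x1))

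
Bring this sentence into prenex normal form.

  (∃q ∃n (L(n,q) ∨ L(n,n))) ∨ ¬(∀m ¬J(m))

Move each ¬ inward, flipping quantifiers it crosses:
  (∃q ∃n (L(n,q) ∨ L(n,n))) ∨ (∃m J(m))
All bound variables are already distinct, so no renaming is needed.
Pull the quantifiers to the front (each side's bound variable is not free in the other side):
  ∃q ∃n ∃m (L(n,q) ∨ L(n,n) ∨ J(m))

∃q ∃n ∃m (L(n,q) ∨ L(n,n) ∨ J(m))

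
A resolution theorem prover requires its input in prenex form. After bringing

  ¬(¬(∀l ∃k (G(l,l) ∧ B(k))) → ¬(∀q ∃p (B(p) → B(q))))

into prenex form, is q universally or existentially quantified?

universal

Eliminate → and ↔ using ¬ and ∨.
  ¬(¬¬(∀l ∃k (G(l,l) ∧ B(k))) ∨ ¬(∀q ∃p (¬B(p) ∨ B(q))))
Move each ¬ inward, flipping quantifiers it crosses:
  (∃l ∀k (¬G(l,l) ∨ ¬B(k))) ∧ (∀q ∃p (¬B(p) ∨ B(q)))
All bound variables are already distinct, so no renaming is needed.
Finally move all quantifiers to the prefix:
  ∃l ∀k ∀q ∃p ((¬G(l,l) ∨ ¬B(k)) ∧ (¬B(p) ∨ B(q)))
The quantifier ∀q sits under an even number of negations (counting the antecedent side of each →), so it remains universal.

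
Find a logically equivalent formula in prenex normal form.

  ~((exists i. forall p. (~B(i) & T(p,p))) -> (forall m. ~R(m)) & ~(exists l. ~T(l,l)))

Eliminate → and ↔ using ¬ and ∨.
  ~(~(exists i. forall p. (~B(i) & T(p,p))) | (forall m. ~R(m)) & ~(exists l. ~T(l,l)))
Move each ¬ inward, flipping quantifiers it crosses:
  (exists i. forall p. (~B(i) & T(p,p))) & ((exists m. R(m)) | (exists l. ~T(l,l)))
All bound variables are already distinct, so no renaming is needed.
Finally move all quantifiers to the prefix:
  exists i. forall p. exists m. exists l. (~B(i) & T(p,p) & (R(m) | ~T(l,l)))

exists i. forall p. exists m. exists l. (~B(i) & T(p,p) & (R(m) | ~T(l,l)))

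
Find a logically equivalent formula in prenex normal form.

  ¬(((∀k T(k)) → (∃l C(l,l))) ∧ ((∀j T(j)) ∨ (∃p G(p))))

∀k ∀l ∃j ∀p (T(k) ∧ ¬C(l,l) ∨ ¬T(j) ∧ ¬G(p))

Rewrite implications/biconditionals: A → B as ¬A ∨ B.
  ¬((¬(∀k T(k)) ∨ (∃l C(l,l))) ∧ ((∀j T(j)) ∨ (∃p G(p))))
Push ¬ through the quantifiers and connectives to reach negation normal form:
  (∀k T(k)) ∧ (∀l ¬C(l,l)) ∨ (∃j ¬T(j)) ∧ (∀p ¬G(p))
All bound variables are already distinct, so no renaming is needed.
Pull the quantifiers to the front (each side's bound variable is not free in the other side):
  ∀k ∀l ∃j ∀p (T(k) ∧ ¬C(l,l) ∨ ¬T(j) ∧ ¬G(p))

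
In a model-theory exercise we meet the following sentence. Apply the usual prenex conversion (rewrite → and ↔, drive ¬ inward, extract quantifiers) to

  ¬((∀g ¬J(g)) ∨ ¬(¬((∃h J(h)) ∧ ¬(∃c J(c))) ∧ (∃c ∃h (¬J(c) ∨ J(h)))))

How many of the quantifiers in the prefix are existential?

4

Drive negations inward (¬∀x A ≡ ∃x ¬A, ¬∃x A ≡ ∀x ¬A, De Morgan for ∧/∨):
  (∃g J(g)) ∧ ((∀h ¬J(h)) ∨ (∃c J(c))) ∧ (∃c ∃h (¬J(c) ∨ J(h)))
Standardize variables apart so no two quantifiers bind the same name: c↦s, h↦z.
  (∃g J(g)) ∧ ((∀h ¬J(h)) ∨ (∃c J(c))) ∧ (∃s ∃z (¬J(s) ∨ J(z)))
Extract every quantifier outward, since the variables are now distinct and don't occur free across branches:
  ∃g ∀h ∃c ∃s ∃z (J(g) ∧ (¬J(h) ∨ J(c)) ∧ (¬J(s) ∨ J(z)))
The prefix is ∃g ∀h ∃c ∃s ∃z: 1 universal, 4 existential.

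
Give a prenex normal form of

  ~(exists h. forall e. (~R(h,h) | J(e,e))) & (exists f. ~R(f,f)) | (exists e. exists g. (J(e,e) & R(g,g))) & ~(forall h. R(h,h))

Push ¬ through the quantifiers and connectives to reach negation normal form:
  (forall h. exists e. (R(h,h) & ~J(e,e))) & (exists f. ~R(f,f)) | (exists e. exists g. (J(e,e) & R(g,g))) & (exists h. ~R(h,h))
Standardize variables apart so no two quantifiers bind the same name: e↦q, h↦c.
  (forall h. exists e. (R(h,h) & ~J(e,e))) & (exists f. ~R(f,f)) | (exists q. exists g. (J(q,q) & R(g,g))) & (exists c. ~R(c,c))
Extract every quantifier outward, since the variables are now distinct and don't occur free across branches:
  forall h. exists e. exists f. exists q. exists g. exists c. (R(h,h) & ~J(e,e) & ~R(f,f) | J(q,q) & R(g,g) & ~R(c,c))

forall h. exists e. exists f. exists q. exists g. exists c. (R(h,h) & ~J(e,e) & ~R(f,f) | J(q,q) & R(g,g) & ~R(c,c))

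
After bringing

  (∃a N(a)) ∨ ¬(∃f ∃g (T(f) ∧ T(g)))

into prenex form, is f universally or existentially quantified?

universal

Move each ¬ inward, flipping quantifiers it crosses:
  (∃a N(a)) ∨ (∀f ∀g (¬T(f) ∨ ¬T(g)))
Pull the quantifiers to the front (each side's bound variable is not free in the other side):
  ∃a ∀f ∀g (N(a) ∨ ¬T(f) ∨ ¬T(g))
The quantifier ∃f sits under an odd number of negations, so it flips to ∀f.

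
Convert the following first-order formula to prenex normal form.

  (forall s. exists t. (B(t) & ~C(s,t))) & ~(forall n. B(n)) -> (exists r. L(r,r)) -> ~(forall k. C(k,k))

exists s. forall t. forall n. forall r. exists k. (~B(t) | C(s,t) | B(n) | ~L(r,r) | ~C(k,k))

Eliminate → and ↔ using ¬ and ∨.
  ~((forall s. exists t. (B(t) & ~C(s,t))) & ~(forall n. B(n))) | ~(exists r. L(r,r)) | ~(forall k. C(k,k))
Push ¬ through the quantifiers and connectives to reach negation normal form:
  (exists s. forall t. (~B(t) | C(s,t))) | (forall n. B(n)) | (forall r. ~L(r,r)) | (exists k. ~C(k,k))
All bound variables are already distinct, so no renaming is needed.
Extract every quantifier outward, since the variables are now distinct and don't occur free across branches:
  exists s. forall t. forall n. forall r. exists k. (~B(t) | C(s,t) | B(n) | ~L(r,r) | ~C(k,k))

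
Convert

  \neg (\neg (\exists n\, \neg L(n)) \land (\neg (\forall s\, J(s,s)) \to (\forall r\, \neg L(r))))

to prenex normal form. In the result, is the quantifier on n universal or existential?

existential

Rewrite implications/biconditionals: A → B as ¬A ∨ B.
  \neg (\neg (\exists n\, \neg L(n)) \land (\neg \neg (\forall s\, J(s,s)) \lor (\forall r\, \neg L(r))))
Move each ¬ inward, flipping quantifiers it crosses:
  (\exists n\, \neg L(n)) \lor (\exists s\, \neg J(s,s)) \land (\exists r\, L(r))
All bound variables are already distinct, so no renaming is needed.
Pull the quantifiers to the front (each side's bound variable is not free in the other side):
  \exists n\, \exists s\, \exists r\, (\neg L(n) \lor \neg J(s,s) \land L(r))
The quantifier \exists n sits under an even number of negations (counting the antecedent side of each →), so it remains existential.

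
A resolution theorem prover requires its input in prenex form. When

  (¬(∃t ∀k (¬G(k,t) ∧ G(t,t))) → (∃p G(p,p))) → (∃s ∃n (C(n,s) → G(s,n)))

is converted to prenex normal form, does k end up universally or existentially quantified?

Rewrite implications/biconditionals: A → B as ¬A ∨ B.
  ¬(¬¬(∃t ∀k (¬G(k,t) ∧ G(t,t))) ∨ (∃p G(p,p))) ∨ (∃s ∃n (¬C(n,s) ∨ G(s,n)))
Drive negations inward (¬∀x A ≡ ∃x ¬A, ¬∃x A ≡ ∀x ¬A, De Morgan for ∧/∨):
  (∀t ∃k (G(k,t) ∨ ¬G(t,t))) ∧ (∀p ¬G(p,p)) ∨ (∃s ∃n (¬C(n,s) ∨ G(s,n)))
All bound variables are already distinct, so no renaming is needed.
Finally move all quantifiers to the prefix:
  ∀t ∃k ∀p ∃s ∃n ((G(k,t) ∨ ¬G(t,t)) ∧ ¬G(p,p) ∨ ¬C(n,s) ∨ G(s,n))
The quantifier ∀k sits under an odd number of negations (counting the antecedent side of each →), so it flips to ∃k.

existential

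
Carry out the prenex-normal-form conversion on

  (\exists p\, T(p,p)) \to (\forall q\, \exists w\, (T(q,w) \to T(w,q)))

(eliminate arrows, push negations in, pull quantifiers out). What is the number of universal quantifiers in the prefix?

Rewrite implications/biconditionals: A → B as ¬A ∨ B.
  \neg (\exists p\, T(p,p)) \lor (\forall q\, \exists w\, (\neg T(q,w) \lor T(w,q)))
Push ¬ through the quantifiers and connectives to reach negation normal form:
  (\forall p\, \neg T(p,p)) \lor (\forall q\, \exists w\, (\neg T(q,w) \lor T(w,q)))
All bound variables are already distinct, so no renaming is needed.
Pull the quantifiers to the front (each side's bound variable is not free in the other side):
  \forall p\, \forall q\, \exists w\, (\neg T(p,p) \lor \neg T(q,w) \lor T(w,q))
The prefix is \forall p \forall q \exists w: 2 universal, 1 existential.

2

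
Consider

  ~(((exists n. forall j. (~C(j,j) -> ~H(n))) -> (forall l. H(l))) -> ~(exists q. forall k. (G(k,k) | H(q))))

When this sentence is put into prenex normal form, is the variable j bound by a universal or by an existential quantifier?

Eliminate → and ↔ using ¬ and ∨.
  ~(~(~(exists n. forall j. (~~C(j,j) | ~H(n))) | (forall l. H(l))) | ~(exists q. forall k. (G(k,k) | H(q))))
Move each ¬ inward, flipping quantifiers it crosses:
  ((forall n. exists j. (~C(j,j) & H(n))) | (forall l. H(l))) & (exists q. forall k. (G(k,k) | H(q)))
Pull the quantifiers to the front (each side's bound variable is not free in the other side):
  forall n. exists j. forall l. exists q. forall k. ((~C(j,j) & H(n) | H(l)) & (G(k,k) | H(q)))
The quantifier forall j sits under an odd number of negations (counting the antecedent side of each →), so it flips to exists j.

existential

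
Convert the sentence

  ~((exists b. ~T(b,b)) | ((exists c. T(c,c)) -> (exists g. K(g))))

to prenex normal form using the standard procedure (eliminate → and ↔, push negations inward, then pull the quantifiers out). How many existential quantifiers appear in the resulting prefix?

1

Eliminate → and ↔ using ¬ and ∨.
  ~((exists b. ~T(b,b)) | ~(exists c. T(c,c)) | (exists g. K(g)))
Drive negations inward (¬∀x A ≡ ∃x ¬A, ¬∃x A ≡ ∀x ¬A, De Morgan for ∧/∨):
  (forall b. T(b,b)) & (exists c. T(c,c)) & (forall g. ~K(g))
All bound variables are already distinct, so no renaming is needed.
Pull the quantifiers to the front (each side's bound variable is not free in the other side):
  forall b. exists c. forall g. (T(b,b) & T(c,c) & ~K(g))
The prefix is forall b exists c forall g: 2 universal, 1 existential.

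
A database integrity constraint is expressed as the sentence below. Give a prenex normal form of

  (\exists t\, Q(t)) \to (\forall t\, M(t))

Rewrite implications/biconditionals: A → B as ¬A ∨ B.
  \neg (\exists t\, Q(t)) \lor (\forall t\, M(t))
Push ¬ through the quantifiers and connectives to reach negation normal form:
  (\forall t\, \neg Q(t)) \lor (\forall t\, M(t))
Give each quantifier a distinct variable: t↦y1.
  (\forall t\, \neg Q(t)) \lor (\forall y1\, M(y1))
Extract every quantifier outward, since the variables are now distinct and don't occur free across branches:
  \forall t\, \forall y1\, (\neg Q(t) \lor M(y1))

\forall t\, \forall y1\, (\neg Q(t) \lor M(y1))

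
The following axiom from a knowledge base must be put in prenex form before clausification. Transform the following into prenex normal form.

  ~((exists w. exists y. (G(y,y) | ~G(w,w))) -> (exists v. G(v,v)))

First replace A → B with ¬A ∨ B.
  ~(~(exists w. exists y. (G(y,y) | ~G(w,w))) | (exists v. G(v,v)))
Move each ¬ inward, flipping quantifiers it crosses:
  (exists w. exists y. (G(y,y) | ~G(w,w))) & (forall v. ~G(v,v))
All bound variables are already distinct, so no renaming is needed.
Pull the quantifiers to the front (each side's bound variable is not free in the other side):
  exists w. exists y. forall v. ((G(y,y) | ~G(w,w)) & ~G(v,v))

exists w. exists y. forall v. ((G(y,y) | ~G(w,w)) & ~G(v,v))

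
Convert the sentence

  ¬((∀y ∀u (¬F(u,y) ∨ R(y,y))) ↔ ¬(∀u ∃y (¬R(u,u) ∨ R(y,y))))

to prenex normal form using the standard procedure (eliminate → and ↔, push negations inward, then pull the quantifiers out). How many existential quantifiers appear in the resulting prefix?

Rewrite implications/biconditionals: A → B as ¬A ∨ B; A ↔ B as (¬A ∨ B) ∧ (¬B ∨ A).
  ¬((¬(∀y ∀u (¬F(u,y) ∨ R(y,y))) ∨ ¬(∀u ∃y (¬R(u,u) ∨ R(y,y)))) ∧ (¬¬(∀u ∃y (¬R(u,u) ∨ R(y,y))) ∨ (∀y ∀u (¬F(u,y) ∨ R(y,y)))))
Move each ¬ inward, flipping quantifiers it crosses:
  (∀y ∀u (¬F(u,y) ∨ R(y,y))) ∧ (∀u ∃y (¬R(u,u) ∨ R(y,y))) ∨ (∃u ∀y (R(u,u) ∧ ¬R(y,y))) ∧ (∃y ∃u (F(u,y) ∧ ¬R(y,y)))
Standardize variables apart so no two quantifiers bind the same name: u↦v1, y↦x, u↦t, y↦p, y↦b, u↦r.
  (∀y ∀u (¬F(u,y) ∨ R(y,y))) ∧ (∀v1 ∃x (¬R(v1,v1) ∨ R(x,x))) ∨ (∃t ∀p (R(t,t) ∧ ¬R(p,p))) ∧ (∃b ∃r (F(r,b) ∧ ¬R(b,b)))
Pull the quantifiers to the front (each side's bound variable is not free in the other side):
  ∀y ∀u ∀v1 ∃x ∃t ∀p ∃b ∃r ((¬F(u,y) ∨ R(y,y)) ∧ (¬R(v1,v1) ∨ R(x,x)) ∨ R(t,t) ∧ ¬R(p,p) ∧ F(r,b) ∧ ¬R(b,b))
The prefix is ∀y ∀u ∀v1 ∃x ∃t ∀p ∃b ∃r: 4 universal, 4 existential.

4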